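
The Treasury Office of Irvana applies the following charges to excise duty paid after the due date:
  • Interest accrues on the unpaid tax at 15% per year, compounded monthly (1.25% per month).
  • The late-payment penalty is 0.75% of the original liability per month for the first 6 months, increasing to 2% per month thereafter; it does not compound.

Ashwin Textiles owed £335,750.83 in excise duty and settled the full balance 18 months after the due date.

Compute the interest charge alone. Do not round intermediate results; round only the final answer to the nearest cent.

Interest: £335,750.83 × ((1 + 0.0125)^18 − 1) = £335,750.83 × 0.2505774… = £84,131.5681…

£84,131.57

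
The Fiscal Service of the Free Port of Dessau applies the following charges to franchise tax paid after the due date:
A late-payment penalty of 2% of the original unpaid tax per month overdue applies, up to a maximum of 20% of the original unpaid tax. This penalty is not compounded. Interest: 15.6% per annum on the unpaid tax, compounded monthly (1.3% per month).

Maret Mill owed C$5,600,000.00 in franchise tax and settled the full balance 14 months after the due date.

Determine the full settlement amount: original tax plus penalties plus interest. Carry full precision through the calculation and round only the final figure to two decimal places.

Penalty (uncapped): 14 × 2% × C$5,600,000.00 = C$1,568,000.00; cap = 20% × C$5,600,000.00 = C$1,120,000.00 → penalty = C$1,120,000.00
Interest: C$5,600,000.00 × ((1 + 0.013)^14 − 1) = C$5,600,000.00 × 0.1982081… = C$1,109,965.1114…
Total = C$5,600,000.00 + C$1,120,000.0000 + C$1,109,965.1114… = C$7,829,965.11

C$7,829,965.11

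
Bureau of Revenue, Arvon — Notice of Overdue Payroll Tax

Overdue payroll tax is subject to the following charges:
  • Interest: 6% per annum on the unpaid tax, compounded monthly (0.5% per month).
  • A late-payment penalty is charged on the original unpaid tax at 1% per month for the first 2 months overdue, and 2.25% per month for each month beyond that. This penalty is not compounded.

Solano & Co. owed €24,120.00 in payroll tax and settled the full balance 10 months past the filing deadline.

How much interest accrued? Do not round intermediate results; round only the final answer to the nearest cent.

€1,233.50

Interest: €24,120.00 × ((1 + 0.005)^10 − 1) = €24,120.00 × 0.0511401… = €1,233.5000…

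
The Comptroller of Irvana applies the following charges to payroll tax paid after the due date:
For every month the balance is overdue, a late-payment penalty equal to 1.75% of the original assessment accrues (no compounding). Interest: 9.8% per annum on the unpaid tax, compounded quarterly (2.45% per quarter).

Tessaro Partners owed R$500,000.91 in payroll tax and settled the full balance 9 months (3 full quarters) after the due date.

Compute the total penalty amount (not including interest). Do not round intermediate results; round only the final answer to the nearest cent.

Late-payment penalty = 1.75% × R$500,000.91 × 9 mo = R$78,750.14…

R$78,750.14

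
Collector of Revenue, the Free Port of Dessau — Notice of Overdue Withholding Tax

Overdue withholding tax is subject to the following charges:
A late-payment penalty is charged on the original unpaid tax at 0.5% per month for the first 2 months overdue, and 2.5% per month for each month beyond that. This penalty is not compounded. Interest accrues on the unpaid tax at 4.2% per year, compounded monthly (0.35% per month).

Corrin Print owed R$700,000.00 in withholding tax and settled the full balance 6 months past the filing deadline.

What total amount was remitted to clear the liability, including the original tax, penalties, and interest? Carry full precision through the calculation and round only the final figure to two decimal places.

R$791,829.23

Penalty, months 1–2: 2 × 0.5% × R$700,000.00 = R$7,000.00
Penalty, months 3–6: 4 × 2.5% × R$700,000.00 = R$70,000.00
Interest: R$700,000.00 × ((1 + 0.0035)^6 − 1) = R$700,000.00 × 0.0211846… = R$14,829.2268…
Total = R$700,000.00 + R$77,000.0000 + R$14,829.2268… = R$791,829.23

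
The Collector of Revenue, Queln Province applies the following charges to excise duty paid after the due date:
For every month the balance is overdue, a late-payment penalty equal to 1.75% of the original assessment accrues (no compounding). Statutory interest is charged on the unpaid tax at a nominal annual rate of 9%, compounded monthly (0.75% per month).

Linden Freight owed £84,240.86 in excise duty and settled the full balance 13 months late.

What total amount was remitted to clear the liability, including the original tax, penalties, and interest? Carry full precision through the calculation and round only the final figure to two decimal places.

Late-payment penalty = 1.75% × £84,240.86 × 13 mo = £19,164.80…
Interest: £84,240.86 × ((1 + 0.0075)^13 − 1) = £84,240.86 × 0.1020104… = £8,593.4480…
Total = £84,240.86 + £19,164.7957… + £8,593.4480… = £111,999.10

£111,999.10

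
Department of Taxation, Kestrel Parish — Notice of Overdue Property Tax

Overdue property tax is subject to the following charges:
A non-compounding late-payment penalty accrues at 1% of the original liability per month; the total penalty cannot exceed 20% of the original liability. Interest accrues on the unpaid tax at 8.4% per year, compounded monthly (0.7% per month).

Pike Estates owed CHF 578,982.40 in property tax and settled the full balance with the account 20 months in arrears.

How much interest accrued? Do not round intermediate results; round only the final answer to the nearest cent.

CHF 86,681.14

Interest: CHF 578,982.40 × ((1 + 0.007)^20 − 1) = CHF 578,982.40 × 0.1497129… = CHF 86,681.1446…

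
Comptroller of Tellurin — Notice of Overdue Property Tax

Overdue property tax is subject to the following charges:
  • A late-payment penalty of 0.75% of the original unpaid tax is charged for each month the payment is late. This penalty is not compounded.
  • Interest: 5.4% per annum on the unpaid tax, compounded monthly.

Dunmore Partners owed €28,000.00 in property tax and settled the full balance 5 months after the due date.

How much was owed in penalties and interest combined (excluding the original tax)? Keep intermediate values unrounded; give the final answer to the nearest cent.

Late-payment penalty = 0.75% × €28,000.00 × 5 mo = €1,050.00
Interest (5.4%/yr ÷ 12 = 0.45%/month): €28,000.00 × ((1 + 0.0045)^5 − 1) = €635.6956…
Penalties + interest = €1,050.0000 + €635.6956… = €1,685.70

€1,685.70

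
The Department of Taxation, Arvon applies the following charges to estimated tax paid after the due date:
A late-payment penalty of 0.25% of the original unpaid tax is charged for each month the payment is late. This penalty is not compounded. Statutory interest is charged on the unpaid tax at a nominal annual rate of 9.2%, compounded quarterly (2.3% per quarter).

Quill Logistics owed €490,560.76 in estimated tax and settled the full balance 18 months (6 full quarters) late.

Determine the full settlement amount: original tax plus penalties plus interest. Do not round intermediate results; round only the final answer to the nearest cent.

€584,347.43

Late-payment penalty = 0.25% × €490,560.76 × 18 mo = €22,075.23…
Interest: €490,560.76 × ((1 + 0.023)^6 − 1) = €490,560.76 × 0.1461826… = €71,711.4358…
Total = €490,560.76 + €22,075.2342 + €71,711.4358… = €584,347.43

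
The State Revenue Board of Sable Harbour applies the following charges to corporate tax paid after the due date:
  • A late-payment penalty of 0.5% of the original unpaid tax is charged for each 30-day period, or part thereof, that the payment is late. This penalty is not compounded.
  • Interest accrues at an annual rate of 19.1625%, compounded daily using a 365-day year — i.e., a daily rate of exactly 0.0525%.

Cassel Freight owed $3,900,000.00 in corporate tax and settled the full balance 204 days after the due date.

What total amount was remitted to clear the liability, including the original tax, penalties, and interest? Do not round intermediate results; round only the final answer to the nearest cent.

Penalty periods: ⌈204/30⌉ = 7; penalty = 7 × 0.5% × $3,900,000.00 = $136,500.00
Interest: $3,900,000.00 × ((1 + 0.000525)^204 − 1) = $3,900,000.00 × 0.11301427… = $440,755.6646…
Total = $3,900,000.00 + $136,500.0000 + $440,755.6646… = $4,477,255.66

$4,477,255.66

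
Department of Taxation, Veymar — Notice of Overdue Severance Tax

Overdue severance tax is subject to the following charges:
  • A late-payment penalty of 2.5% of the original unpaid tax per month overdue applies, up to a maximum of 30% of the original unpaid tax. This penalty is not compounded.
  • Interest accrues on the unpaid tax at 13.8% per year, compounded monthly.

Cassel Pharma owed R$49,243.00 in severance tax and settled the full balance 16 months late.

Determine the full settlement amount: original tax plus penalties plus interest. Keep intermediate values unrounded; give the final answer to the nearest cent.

Penalty (uncapped): 16 × 2.5% × R$49,243.00 = R$19,697.20; cap = 30% × R$49,243.00 = R$14,772.90 → penalty = R$14,772.90
Interest (13.8%/yr ÷ 12 = 1.15%/month): R$49,243.00 × ((1 + 0.0115)^16 − 1) = R$9,885.7499…
Total = R$49,243.00 + R$14,772.9000 + R$9,885.7499… = R$73,901.65

R$73,901.65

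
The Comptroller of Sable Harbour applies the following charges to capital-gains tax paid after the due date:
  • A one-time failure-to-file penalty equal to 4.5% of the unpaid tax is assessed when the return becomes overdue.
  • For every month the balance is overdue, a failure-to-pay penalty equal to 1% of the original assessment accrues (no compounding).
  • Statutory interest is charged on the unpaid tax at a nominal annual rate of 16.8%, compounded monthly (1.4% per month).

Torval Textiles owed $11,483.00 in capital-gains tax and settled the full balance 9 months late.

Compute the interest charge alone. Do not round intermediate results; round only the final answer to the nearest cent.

$1,530.59

Interest: $11,483.00 × ((1 + 0.014)^9 − 1) = $11,483.00 × 0.1332914… = $1,530.5852…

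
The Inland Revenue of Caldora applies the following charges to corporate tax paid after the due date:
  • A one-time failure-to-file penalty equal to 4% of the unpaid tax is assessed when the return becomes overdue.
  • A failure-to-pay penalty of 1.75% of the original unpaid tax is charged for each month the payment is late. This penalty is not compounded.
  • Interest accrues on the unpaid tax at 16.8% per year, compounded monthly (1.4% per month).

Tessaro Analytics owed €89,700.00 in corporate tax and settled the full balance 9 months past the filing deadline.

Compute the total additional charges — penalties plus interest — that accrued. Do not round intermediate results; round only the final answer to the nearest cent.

€29,671.99

Failure-to-file penalty: 4% × €89,700.00 = €3,588.00
Failure-to-pay penalty = 1.75% × €89,700.00 × 9 mo = €14,127.75
Interest: €89,700.00 × ((1 + 0.014)^9 − 1) = €89,700.00 × 0.1332914… = €11,956.2390…
Penalties + interest = €17,715.7500 + €11,956.2390… = €29,671.99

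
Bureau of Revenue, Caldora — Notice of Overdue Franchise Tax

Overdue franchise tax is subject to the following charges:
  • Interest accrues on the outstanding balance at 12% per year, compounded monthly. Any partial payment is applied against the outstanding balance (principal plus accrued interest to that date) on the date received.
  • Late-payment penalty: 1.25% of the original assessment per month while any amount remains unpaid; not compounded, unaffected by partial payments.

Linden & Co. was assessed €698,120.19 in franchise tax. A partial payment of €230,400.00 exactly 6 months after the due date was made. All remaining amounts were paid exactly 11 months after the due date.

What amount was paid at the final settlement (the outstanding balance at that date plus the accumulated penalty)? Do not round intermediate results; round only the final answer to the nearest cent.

Monthly rate = 12% ÷ 12 = 1%
Balance at month 6: €698,120.1900 × (1 + 0.01)^6 = €741,068.6492…
After €230,400.00 payment: €741,068.6492… − €230,400.00 = €510,668.6492…
Balance at month 11: €510,668.6492… × (1 + 0.01)^5 = €536,717.8826…
Penalty: 11 × 1.25% × €698,120.19 = €95,991.53…
Final settlement = outstanding balance + penalty = €536,717.8826… + €95,991.53… = €632,709.41

€632,709.41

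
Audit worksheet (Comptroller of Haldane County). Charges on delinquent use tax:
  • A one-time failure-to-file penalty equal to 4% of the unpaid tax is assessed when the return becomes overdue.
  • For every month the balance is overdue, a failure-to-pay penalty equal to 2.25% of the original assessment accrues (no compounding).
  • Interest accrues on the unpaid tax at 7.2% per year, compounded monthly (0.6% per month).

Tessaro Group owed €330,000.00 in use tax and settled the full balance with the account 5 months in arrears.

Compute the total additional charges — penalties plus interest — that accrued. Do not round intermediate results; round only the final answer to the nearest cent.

Failure-to-file penalty: 4% × €330,000.00 = €13,200.00
Failure-to-pay penalty = 2.25% × €330,000.00 × 5 mo = €37,125.00
Interest: €330,000.00 × ((1 + 0.006)^5 − 1) = €330,000.00 × 0.0303622… = €10,019.5149…
Penalties + interest = €50,325.0000 + €10,019.5149… = €60,344.51

€60,344.51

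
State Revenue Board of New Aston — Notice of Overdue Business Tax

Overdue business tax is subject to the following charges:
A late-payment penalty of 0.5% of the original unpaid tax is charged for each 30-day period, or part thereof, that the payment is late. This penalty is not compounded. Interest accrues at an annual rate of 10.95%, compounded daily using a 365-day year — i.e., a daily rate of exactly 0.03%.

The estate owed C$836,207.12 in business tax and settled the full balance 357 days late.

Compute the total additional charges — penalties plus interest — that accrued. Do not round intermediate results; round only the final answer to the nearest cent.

C$144,686.97

Penalty periods: ⌈357/30⌉ = 12; penalty = 12 × 0.5% × C$836,207.12 = C$50,172.43…
Interest: C$836,207.12 × ((1 + 0.0003)^357 − 1) = C$836,207.12 × 0.11302768… = C$94,514.5475…
Penalties + interest = C$50,172.4272 + C$94,514.5475… = C$144,686.97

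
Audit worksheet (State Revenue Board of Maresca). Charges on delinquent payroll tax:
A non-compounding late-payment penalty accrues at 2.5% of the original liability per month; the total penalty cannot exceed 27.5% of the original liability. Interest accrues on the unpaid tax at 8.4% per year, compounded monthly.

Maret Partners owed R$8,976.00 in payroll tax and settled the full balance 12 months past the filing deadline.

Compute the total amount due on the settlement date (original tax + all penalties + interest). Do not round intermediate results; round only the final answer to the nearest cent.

R$12,228.10

Penalty (uncapped): 12 × 2.5% × R$8,976.00 = R$2,692.80; cap = 27.5% × R$8,976.00 = R$2,468.40 → penalty = R$2,468.40
Interest (8.4%/yr ÷ 12 = 0.7%/month): R$8,976.00 × ((1 + 0.007)^12 − 1) = R$783.7005…
Total = R$8,976.00 + R$2,468.4000 + R$783.7005… = R$12,228.10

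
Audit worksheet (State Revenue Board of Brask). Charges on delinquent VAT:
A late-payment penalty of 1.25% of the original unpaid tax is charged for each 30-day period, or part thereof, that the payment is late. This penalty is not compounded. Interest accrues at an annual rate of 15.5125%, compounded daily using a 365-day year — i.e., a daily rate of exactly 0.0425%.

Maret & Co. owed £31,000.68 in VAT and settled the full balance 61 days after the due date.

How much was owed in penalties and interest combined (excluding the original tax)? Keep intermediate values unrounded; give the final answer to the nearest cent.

£1,976.55

Penalty periods: ⌈61/30⌉ = 3; penalty = 3 × 1.25% × £31,000.68 = £1,162.53…
Interest: £31,000.68 × ((1 + 0.000425)^61 − 1) = £31,000.68 × 0.02625832… = £814.0259…
Penalties + interest = £1,162.5255 + £814.0259… = £1,976.55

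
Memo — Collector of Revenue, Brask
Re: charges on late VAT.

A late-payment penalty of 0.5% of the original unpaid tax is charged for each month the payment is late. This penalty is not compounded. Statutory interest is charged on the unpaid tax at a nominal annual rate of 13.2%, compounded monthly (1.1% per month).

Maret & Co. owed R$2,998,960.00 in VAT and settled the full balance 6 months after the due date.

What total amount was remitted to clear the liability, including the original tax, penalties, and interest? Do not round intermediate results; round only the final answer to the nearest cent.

Late-payment penalty = 0.5% × R$2,998,960.00 × 6 mo = R$89,968.80
Interest: R$2,998,960.00 × ((1 + 0.011)^6 − 1) = R$2,998,960.00 × 0.0678418… = R$203,454.9662…
Total = R$2,998,960.00 + R$89,968.8000 + R$203,454.9662… = R$3,292,383.77

R$3,292,383.77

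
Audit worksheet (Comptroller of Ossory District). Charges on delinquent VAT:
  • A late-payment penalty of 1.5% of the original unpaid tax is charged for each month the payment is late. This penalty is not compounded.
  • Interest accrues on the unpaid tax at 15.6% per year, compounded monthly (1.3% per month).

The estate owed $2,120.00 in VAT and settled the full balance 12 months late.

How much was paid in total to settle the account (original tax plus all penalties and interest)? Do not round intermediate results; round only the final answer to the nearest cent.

Late-payment penalty: 12 × 1.5% × $2,120.00 = $381.60
Interest: $2,120.00 × ((1 + 0.013)^12 − 1) = $2,120.00 × 0.1676518… = $355.4218…
Total = $2,120.00 + $381.6000 + $355.4218… = $2,857.02

$2,857.02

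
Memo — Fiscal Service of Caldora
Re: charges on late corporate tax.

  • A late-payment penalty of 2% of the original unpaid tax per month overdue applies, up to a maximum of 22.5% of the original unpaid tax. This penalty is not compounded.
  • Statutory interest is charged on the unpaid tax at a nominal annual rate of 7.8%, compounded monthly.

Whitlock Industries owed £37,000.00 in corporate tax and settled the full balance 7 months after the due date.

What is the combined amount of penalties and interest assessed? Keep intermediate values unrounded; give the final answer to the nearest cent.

£6,896.69

Penalty: 7 × 2% × £37,000.00 = £5,180.00 (below the 22.5% cap of £8,325.00)
Interest (7.8%/yr ÷ 12 = 0.65%/month): £37,000.00 × ((1 + 0.0065)^7 − 1) = £1,716.6862…
Penalties + interest = £5,180.0000 + £1,716.6862… = £6,896.69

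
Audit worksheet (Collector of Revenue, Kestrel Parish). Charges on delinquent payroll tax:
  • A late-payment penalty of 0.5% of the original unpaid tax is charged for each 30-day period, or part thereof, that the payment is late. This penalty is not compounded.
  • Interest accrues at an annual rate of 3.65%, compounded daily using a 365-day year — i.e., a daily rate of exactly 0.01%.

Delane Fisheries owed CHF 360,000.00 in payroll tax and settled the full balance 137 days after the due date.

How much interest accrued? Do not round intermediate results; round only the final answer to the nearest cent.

CHF 4,965.69

Interest: CHF 360,000.00 × ((1 + 0.0001)^137 − 1) = CHF 360,000.00 × 0.01379358… = CHF 4,965.6890…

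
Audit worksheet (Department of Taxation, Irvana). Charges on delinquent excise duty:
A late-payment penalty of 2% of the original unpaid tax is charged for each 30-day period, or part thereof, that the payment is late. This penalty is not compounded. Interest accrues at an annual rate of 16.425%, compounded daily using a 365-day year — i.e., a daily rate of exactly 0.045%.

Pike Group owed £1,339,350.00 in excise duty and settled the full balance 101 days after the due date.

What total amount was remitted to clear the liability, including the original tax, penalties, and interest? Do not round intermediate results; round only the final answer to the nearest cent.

£1,508,761.68

Penalty periods: ⌈101/30⌉ = 4; penalty = 4 × 2% × £1,339,350.00 = £107,148.00
Interest: £1,339,350.00 × ((1 + 0.00045)^101 − 1) = £1,339,350.00 × 0.04648798… = £62,263.6759…
Total = £1,339,350.00 + £107,148.0000 + £62,263.6759… = £1,508,761.68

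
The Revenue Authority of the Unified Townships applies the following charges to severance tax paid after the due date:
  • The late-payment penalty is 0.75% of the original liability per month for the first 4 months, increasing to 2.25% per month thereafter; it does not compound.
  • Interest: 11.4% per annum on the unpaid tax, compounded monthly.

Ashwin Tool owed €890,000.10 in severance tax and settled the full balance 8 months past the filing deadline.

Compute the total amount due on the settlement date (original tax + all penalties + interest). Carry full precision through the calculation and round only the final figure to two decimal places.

€1,066,732.39

Penalty, months 1–4: 4 × 0.75% × €890,000.10 = €26,700.00…
Penalty, months 5–8: 4 × 2.25% × €890,000.10 = €80,100.01…
Interest (11.4%/yr ÷ 12 = 0.95%/month): €890,000.10 × ((1 + 0.0095)^8 − 1) = €69,932.2807…
Total = €890,000.10 + €106,800.0120 + €69,932.2807… = €1,066,732.39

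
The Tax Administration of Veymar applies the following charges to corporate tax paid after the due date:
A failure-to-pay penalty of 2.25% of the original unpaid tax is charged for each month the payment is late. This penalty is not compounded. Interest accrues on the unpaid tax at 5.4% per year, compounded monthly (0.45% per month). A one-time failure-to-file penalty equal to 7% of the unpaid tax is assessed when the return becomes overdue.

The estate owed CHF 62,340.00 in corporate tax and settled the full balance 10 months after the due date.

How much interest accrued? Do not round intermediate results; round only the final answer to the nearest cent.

Interest: CHF 62,340.00 × ((1 + 0.0045)^10 − 1) = CHF 62,340.00 × 0.0459223… = CHF 2,862.7944…

CHF 2,862.79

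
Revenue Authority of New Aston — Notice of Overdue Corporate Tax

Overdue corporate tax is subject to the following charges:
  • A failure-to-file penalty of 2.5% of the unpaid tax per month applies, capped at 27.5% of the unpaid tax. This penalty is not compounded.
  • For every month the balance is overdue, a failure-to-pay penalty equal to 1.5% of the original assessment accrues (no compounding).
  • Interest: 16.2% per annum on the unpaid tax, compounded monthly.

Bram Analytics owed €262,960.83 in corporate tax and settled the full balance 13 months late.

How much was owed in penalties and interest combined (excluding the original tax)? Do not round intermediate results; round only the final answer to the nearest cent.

€173,670.77

Failure-to-file: 13 × 2.5% × €262,960.83 = €85,462.27…, capped at 27.5% × €262,960.83 = €72,314.23…
Failure-to-pay penalty: 13 × 1.5% × €262,960.83 = €51,277.36…
Interest (16.2%/yr ÷ 12 = 1.35%/month): €262,960.83 × ((1 + 0.0135)^13 − 1) = €50,079.1818…
Penalties + interest = €123,591.5901 + €50,079.1818… = €173,670.77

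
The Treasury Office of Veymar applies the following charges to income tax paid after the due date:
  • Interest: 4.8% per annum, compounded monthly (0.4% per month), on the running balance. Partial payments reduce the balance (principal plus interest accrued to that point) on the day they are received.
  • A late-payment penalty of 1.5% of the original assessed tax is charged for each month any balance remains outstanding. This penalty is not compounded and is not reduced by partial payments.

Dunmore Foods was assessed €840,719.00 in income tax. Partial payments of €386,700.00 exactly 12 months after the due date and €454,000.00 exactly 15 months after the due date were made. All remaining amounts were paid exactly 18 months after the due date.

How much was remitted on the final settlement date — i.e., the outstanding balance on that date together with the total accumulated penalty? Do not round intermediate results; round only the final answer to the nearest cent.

€274,803.62

Balance at month 12: €840,719.0000 × (1 + 0.004)^12 = €881,973.2558…
After €386,700.00 payment: €881,973.2558… − €386,700.00 = €495,273.2558…
Balance at month 15: €495,273.2558… × (1 + 0.004)^3 = €501,240.3397…
After €454,000.00 payment: €501,240.3397… − €454,000.00 = €47,240.3397…
Balance at month 18: €47,240.3397… × (1 + 0.004)^3 = €47,809.4943…
Penalty: 18 × 1.5% × €840,719.00 = €226,994.13
Final settlement = outstanding balance + penalty = €47,809.4943… + €226,994.13 = €274,803.62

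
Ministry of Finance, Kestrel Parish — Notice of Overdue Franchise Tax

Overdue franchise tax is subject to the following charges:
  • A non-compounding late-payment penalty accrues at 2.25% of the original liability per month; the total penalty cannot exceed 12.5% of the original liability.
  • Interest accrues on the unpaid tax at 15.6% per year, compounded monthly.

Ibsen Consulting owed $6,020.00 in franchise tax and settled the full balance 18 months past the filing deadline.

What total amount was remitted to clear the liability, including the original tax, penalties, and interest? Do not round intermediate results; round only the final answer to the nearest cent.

$8,348.18

Penalty (uncapped): 18 × 2.25% × $6,020.00 = $2,438.10; cap = 12.5% × $6,020.00 = $752.50 → penalty = $752.50
Interest (15.6%/yr ÷ 12 = 1.3%/month): $6,020.00 × ((1 + 0.013)^18 − 1) = $1,575.6773…
Total = $6,020.00 + $752.5000 + $1,575.6773… = $8,348.18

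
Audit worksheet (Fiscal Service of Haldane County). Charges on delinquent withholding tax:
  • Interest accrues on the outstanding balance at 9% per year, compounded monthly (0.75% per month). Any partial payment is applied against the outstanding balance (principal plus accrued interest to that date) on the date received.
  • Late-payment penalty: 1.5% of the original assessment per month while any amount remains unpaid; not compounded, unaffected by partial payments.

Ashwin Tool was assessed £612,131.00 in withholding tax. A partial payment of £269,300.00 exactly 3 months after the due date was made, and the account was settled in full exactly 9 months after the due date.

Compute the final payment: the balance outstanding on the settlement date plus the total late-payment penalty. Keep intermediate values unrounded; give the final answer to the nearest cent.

£455,701.02

Balance at month 3: £612,131.0000 × (1 + 0.0075)^3 = £626,007.5028…
After £269,300.00 payment: £626,007.5028… − £269,300.00 = £356,707.5028…
Balance at month 9: £356,707.5028… × (1 + 0.0075)^6 = £373,063.3391…
Penalty: 9 × 1.5% × £612,131.00 = £82,637.69…
Final settlement = outstanding balance + penalty = £373,063.3391… + £82,637.69… = £455,701.02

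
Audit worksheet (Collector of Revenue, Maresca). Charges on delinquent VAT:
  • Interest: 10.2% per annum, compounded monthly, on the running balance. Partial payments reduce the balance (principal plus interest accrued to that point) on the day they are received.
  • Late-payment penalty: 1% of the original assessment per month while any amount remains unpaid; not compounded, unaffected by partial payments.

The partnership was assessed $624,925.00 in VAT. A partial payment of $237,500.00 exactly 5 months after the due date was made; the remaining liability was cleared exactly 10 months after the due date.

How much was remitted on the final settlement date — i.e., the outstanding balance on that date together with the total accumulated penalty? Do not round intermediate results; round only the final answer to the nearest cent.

$494,847.85

Monthly rate = 10.2% ÷ 12 = 0.85%
Balance at month 5: $624,925.0000 × (1 + 0.0085)^5 = $651,939.6750…
After $237,500.00 payment: $651,939.6750… − $237,500.00 = $414,439.6750…
Balance at month 10: $414,439.6750… × (1 + 0.0085)^5 = $432,355.3498…
Penalty: 10 × 1% × $624,925.00 = $62,492.50
Final settlement = outstanding balance + penalty = $432,355.3498… + $62,492.50 = $494,847.85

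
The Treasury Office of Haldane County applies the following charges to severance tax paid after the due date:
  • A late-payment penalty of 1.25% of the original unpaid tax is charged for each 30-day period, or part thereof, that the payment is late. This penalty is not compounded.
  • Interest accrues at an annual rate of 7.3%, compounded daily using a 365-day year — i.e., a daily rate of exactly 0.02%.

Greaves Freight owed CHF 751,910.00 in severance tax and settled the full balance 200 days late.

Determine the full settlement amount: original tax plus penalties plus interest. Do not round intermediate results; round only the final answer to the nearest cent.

CHF 848,385.02

Penalty periods: ⌈200/30⌉ = 7; penalty = 7 × 1.25% × CHF 751,910.00 = CHF 65,792.13…
Interest: CHF 751,910.00 × ((1 + 0.0002)^200 − 1) = CHF 751,910.00 × 0.04080661… = CHF 30,682.8993…
Total = CHF 751,910.00 + CHF 65,792.1250 + CHF 30,682.8993… = CHF 848,385.02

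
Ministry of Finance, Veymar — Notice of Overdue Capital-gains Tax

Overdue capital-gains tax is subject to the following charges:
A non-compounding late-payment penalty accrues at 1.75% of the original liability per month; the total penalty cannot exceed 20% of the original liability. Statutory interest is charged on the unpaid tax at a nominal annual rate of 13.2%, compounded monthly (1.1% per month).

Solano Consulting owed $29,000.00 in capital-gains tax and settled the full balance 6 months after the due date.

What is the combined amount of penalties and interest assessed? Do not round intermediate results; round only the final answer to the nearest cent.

$5,012.41

Penalty: 6 × 1.75% × $29,000.00 = $3,045.00 (below the 20% cap of $5,800.00)
Interest: $29,000.00 × ((1 + 0.011)^6 − 1) = $29,000.00 × 0.0678418… = $1,967.4134…
Penalties + interest = $3,045.0000 + $1,967.4134… = $5,012.41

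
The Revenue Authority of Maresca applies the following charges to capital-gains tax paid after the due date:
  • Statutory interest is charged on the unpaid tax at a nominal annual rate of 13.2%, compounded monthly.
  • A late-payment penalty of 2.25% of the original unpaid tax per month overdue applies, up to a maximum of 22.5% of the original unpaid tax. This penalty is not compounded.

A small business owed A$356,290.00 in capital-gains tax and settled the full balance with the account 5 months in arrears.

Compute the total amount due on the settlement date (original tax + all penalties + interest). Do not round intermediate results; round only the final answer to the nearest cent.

A$416,404.45

Penalty: 5 × 2.25% × A$356,290.00 = A$40,082.63… (below the 22.5% cap of A$80,165.25)
Interest (13.2%/yr ÷ 12 = 1.1%/month): A$356,290.00 × ((1 + 0.011)^5 − 1) = A$20,031.8293…
Total = A$356,290.00 + A$40,082.6250 + A$20,031.8293… = A$416,404.45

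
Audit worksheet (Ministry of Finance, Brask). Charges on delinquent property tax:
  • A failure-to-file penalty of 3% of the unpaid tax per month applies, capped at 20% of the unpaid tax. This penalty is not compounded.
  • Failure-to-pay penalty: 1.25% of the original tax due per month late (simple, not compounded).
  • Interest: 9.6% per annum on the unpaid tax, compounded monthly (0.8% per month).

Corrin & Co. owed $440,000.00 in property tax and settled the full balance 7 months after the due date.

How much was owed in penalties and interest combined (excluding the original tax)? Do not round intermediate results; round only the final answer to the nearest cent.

Failure-to-file: 7 × 3% × $440,000.00 = $92,400.00, capped at 20% × $440,000.00 = $88,000.00
Failure-to-pay penalty: 7 × 1.25% × $440,000.00 = $38,500.00
Interest: $440,000.00 × ((1 + 0.008)^7 − 1) = $440,000.00 × 0.0573621… = $25,239.3082…
Penalties + interest = $126,500.0000 + $25,239.3082… = $151,739.31

$151,739.31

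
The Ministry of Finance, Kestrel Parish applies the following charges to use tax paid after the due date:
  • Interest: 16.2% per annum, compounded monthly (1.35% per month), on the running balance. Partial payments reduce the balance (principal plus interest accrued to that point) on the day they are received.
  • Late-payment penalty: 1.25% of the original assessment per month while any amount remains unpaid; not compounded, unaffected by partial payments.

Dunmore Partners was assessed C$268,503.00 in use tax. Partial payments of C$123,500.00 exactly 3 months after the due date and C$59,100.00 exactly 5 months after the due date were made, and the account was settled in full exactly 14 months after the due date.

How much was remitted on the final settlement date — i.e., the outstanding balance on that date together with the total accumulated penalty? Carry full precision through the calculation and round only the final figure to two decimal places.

Balance at month 3: C$268,503.0000 × (1 + 0.0135)^3 = C$279,524.8361…
After C$123,500.00 payment: C$279,524.8361… − C$123,500.00 = C$156,024.8361…
Balance at month 5: C$156,024.8361… × (1 + 0.0135)^2 = C$160,265.9422…
After C$59,100.00 payment: C$160,265.9422… − C$59,100.00 = C$101,165.9422…
Balance at month 14: C$101,165.9422… × (1 + 0.0135)^9 = C$114,142.6912…
Penalty: 14 × 1.25% × C$268,503.00 = C$46,988.03…
Final settlement = outstanding balance + penalty = C$114,142.6912… + C$46,988.03… = C$161,130.72

C$161,130.72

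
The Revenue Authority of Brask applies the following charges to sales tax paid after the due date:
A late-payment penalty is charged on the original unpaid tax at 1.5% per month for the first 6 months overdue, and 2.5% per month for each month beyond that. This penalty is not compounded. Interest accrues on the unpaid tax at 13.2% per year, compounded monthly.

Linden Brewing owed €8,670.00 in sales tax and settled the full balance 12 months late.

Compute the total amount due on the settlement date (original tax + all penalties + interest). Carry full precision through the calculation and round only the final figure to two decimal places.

€11,967.08

Penalty, months 1–6: 6 × 1.5% × €8,670.00 = €780.30
Penalty, months 7–12: 6 × 2.5% × €8,670.00 = €1,300.50
Interest (13.2%/yr ÷ 12 = 1.1%/month): €8,670.00 × ((1 + 0.011)^12 − 1) = €1,216.2813…
Total = €8,670.00 + €2,080.8000 + €1,216.2813… = €11,967.08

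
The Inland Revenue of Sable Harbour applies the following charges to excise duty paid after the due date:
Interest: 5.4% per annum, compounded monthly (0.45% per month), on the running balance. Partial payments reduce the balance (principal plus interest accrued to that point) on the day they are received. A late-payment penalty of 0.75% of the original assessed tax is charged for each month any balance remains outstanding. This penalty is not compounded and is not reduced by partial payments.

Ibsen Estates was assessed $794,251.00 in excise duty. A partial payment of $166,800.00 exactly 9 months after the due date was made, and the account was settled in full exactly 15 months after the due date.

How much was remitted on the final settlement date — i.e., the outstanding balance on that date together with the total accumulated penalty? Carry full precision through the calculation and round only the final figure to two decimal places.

$767,583.77

Balance at month 9: $794,251.0000 × (1 + 0.0045)^9 = $827,003.2953…
After $166,800.00 payment: $827,003.2953… − $166,800.00 = $660,203.2953…
Balance at month 15: $660,203.2953… × (1 + 0.0045)^6 = $678,230.5283…
Penalty: 15 × 0.75% × $794,251.00 = $89,353.24…
Final settlement = outstanding balance + penalty = $678,230.5283… + $89,353.24… = $767,583.77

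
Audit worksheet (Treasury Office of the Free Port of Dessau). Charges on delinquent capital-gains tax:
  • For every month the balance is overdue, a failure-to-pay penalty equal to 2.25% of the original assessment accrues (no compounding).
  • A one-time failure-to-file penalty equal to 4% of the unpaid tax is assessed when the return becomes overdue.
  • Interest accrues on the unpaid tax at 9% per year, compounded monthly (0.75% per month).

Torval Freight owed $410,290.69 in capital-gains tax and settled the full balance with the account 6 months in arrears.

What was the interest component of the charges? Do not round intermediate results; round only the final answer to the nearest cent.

$18,812.75

Interest: $410,290.69 × ((1 + 0.0075)^6 − 1) = $410,290.69 × 0.0458522… = $18,812.7452…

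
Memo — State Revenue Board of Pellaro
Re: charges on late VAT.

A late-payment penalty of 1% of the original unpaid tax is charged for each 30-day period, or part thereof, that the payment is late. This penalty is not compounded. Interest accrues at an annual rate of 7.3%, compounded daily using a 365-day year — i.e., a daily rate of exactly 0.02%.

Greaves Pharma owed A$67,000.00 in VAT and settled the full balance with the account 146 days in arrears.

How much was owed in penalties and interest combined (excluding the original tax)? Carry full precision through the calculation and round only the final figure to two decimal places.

Penalty periods: ⌈146/30⌉ = 5; penalty = 5 × 1% × A$67,000.00 = A$3,350.00
Interest: A$67,000.00 × ((1 + 0.0002)^146 − 1) = A$67,000.00 × 0.02962749… = A$1,985.0421…
Penalties + interest = A$3,350.0000 + A$1,985.0421… = A$5,335.04

A$5,335.04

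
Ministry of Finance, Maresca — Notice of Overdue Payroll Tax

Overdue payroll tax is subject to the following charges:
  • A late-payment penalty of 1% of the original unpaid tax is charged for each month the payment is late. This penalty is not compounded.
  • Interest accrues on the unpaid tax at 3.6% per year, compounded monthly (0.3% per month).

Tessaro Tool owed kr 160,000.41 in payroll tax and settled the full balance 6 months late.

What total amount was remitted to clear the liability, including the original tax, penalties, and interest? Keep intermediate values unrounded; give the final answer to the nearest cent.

kr 172,502.13

Late-payment penalty = 1% × kr 160,000.41 × 6 mo = kr 9,600.02…
Interest: kr 160,000.41 × ((1 + 0.003)^6 − 1) = kr 160,000.41 × 0.0181355… = kr 2,901.6940…
Total = kr 160,000.41 + kr 9,600.0246 + kr 2,901.6940… = kr 172,502.13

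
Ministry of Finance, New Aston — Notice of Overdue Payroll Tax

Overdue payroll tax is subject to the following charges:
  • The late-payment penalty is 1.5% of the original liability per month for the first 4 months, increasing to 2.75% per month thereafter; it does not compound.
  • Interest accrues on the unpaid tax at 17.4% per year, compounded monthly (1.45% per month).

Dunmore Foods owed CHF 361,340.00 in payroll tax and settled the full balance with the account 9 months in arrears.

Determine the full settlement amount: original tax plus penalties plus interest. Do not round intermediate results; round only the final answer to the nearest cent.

CHF 482,689.08

Penalty, months 1–4: 4 × 1.5% × CHF 361,340.00 = CHF 21,680.40
Penalty, months 5–9: 5 × 2.75% × CHF 361,340.00 = CHF 49,684.25
Interest: CHF 361,340.00 × ((1 + 0.0145)^9 − 1) = CHF 361,340.00 × 0.1383307… = CHF 49,984.4281…
Total = CHF 361,340.00 + CHF 71,364.6500 + CHF 49,984.4281… = CHF 482,689.08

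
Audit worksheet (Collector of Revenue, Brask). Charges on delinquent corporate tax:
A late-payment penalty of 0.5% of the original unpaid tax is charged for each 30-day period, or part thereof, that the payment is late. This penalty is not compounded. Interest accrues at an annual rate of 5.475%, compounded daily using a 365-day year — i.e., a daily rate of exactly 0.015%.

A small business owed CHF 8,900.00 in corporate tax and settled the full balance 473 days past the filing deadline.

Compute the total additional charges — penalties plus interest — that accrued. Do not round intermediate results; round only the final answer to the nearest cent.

CHF 1,366.34

Penalty periods: ⌈473/30⌉ = 16; penalty = 16 × 0.5% × CHF 8,900.00 = CHF 712.00
Interest: CHF 8,900.00 × ((1 + 0.00015)^473 − 1) = CHF 8,900.00 × 0.07352184… = CHF 654.3443…
Penalties + interest = CHF 712.0000 + CHF 654.3443… = CHF 1,366.34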